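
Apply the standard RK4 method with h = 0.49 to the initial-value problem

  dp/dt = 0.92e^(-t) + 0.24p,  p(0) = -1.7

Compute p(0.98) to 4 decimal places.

RK4: k1 = f(t_n, p_n); k2 = f(t_n + h/2, p_n + (h/2)·k1); k3 = f(t_n + h/2, p_n + (h/2)·k2); k4 = f(t_n + h, p_n + h·k3); p_{n+1} = p_n + (h/6)·(k1 + 2k2 + 2k3 + k4).
t=0.000000, p=-1.700000:
  k1 = f(0.000000, -1.700000) = 0.512000
  k2 = f(0.245000, -1.574560) = 0.342194
  k3 = f(0.245000, -1.616163) = 0.332209
  k4 = f(0.490000, -1.537218) = 0.194684
  p ← -1.700000 + (0.49/6)·(k1 + 2k2 + 2k3 + k4) = -1.532135
t=0.490000, p=-1.532135:
  k1 = f(0.490000, -1.532135) = 0.195904
  k2 = f(0.735000, -1.484139) = 0.084952
  k3 = f(0.735000, -1.511322) = 0.078428
  k4 = f(0.980000, -1.493705) = -0.013203
  p ← -1.532135 + (0.49/6)·(k1 + 2k2 + 2k3 + k4) = -1.490529
p(0.98) ≈ -1.4905

-1.4905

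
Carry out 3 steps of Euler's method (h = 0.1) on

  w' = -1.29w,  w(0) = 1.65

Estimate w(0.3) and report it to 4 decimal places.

1.0903

Euler: w_{n+1} = w_n + h·f(t_n, w_n).
t=0.000000, w=1.650000: f=-2.128500 → w ← 1.650000 + 0.1·(-2.128500) = 1.437150
t=0.100000, w=1.437150: f=-1.853924 → w ← 1.437150 + 0.1·(-1.853924) = 1.251758
t=0.200000, w=1.251758: f=-1.614767 → w ← 1.251758 + 0.1·(-1.614767) = 1.090281
w(0.3) ≈ 1.0903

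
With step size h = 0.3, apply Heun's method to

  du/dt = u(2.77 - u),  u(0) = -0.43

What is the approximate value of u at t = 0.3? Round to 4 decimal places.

-1.0931

Heun: k1 = f(t_n, u_n); k2 = f(t_n + h, u_n + h·k1); u_{n+1} = u_n + (h/2)·(k1 + k2).
t=0.000000, u=-0.430000:
  k1 = f(0.000000, -0.430000) = -1.376000
  k2 = f(0.300000, -0.842800) = -3.044868
  u ← -0.430000 + (0.3/2)·(-1.376000 + (-3.044868)) = -1.093130
u(0.3) ≈ -1.0931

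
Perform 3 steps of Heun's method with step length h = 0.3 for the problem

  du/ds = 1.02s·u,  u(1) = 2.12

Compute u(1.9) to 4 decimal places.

Heun: k1 = f(s_n, u_n); k2 = f(s_n + h, u_n + h·k1); u_{n+1} = u_n + (h/2)·(k1 + k2).
s=1.000000, u=2.120000:
  k1 = f(1.000000, 2.120000) = 2.162400
  k2 = f(1.300000, 2.768720) = 3.671323
  u ← 2.120000 + (0.3/2)·(2.162400 + 3.671323) = 2.995058
s=1.300000, u=2.995058:
  k1 = f(1.300000, 2.995058) = 3.971447
  k2 = f(1.600000, 4.186493) = 6.832356
  u ← 2.995058 + (0.3/2)·(3.971447 + 6.832356) = 4.615629
s=1.600000, u=4.615629:
  k1 = f(1.600000, 4.615629) = 7.532706
  k2 = f(1.900000, 6.875441) = 13.324604
  u ← 4.615629 + (0.3/2)·(7.532706 + 13.324604) = 7.744226
u(1.9) ≈ 7.7442

7.7442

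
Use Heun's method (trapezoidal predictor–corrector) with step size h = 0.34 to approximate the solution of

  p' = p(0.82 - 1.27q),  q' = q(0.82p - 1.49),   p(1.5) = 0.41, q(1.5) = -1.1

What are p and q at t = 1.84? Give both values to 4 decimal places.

Heun on (p,q): k1 = f(t_n, state_n); k2 = f(t_n + h, state_n + h·k1); state_{n+1} = state_n + (h/2)·(k1 + k2).
1.500000: (0.410000, -1.100000)
  k1 = (0.908970, 1.269180)
  predictor → (0.719050, -0.668479)
  k2 = (1.200071, 0.601884)
  → (0.768537, -0.781919)
(p(1.84), q(1.84)) ≈ (0.7685, -0.7819)

0.7685, -0.7819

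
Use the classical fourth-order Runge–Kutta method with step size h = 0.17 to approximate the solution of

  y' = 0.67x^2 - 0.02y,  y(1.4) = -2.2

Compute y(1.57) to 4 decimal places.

RK4: k1 = f(x_n, y_n); k2 = f(x_n + h/2, y_n + (h/2)·k1); k3 = f(x_n + h/2, y_n + (h/2)·k2); k4 = f(x_n + h, y_n + h·k3); y_{n+1} = y_n + (h/6)·(k1 + 2k2 + 2k3 + k4).
x=1.400000, y=-2.200000:
  k1 = f(1.400000, -2.200000) = 1.357200
  k2 = f(1.485000, -2.084638) = 1.519194
  k3 = f(1.485000, -2.070869) = 1.518918
  k4 = f(1.570000, -1.941784) = 1.690319
  y ← -2.200000 + (0.17/6)·(k1 + 2k2 + 2k3 + k4) = -1.941494
y(1.57) ≈ -1.9415

-1.9415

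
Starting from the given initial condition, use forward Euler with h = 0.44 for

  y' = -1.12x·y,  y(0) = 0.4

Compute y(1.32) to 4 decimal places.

Euler: y_{n+1} = y_n + h·f(x_n, y_n).
x=0.000000, y=0.400000: f=0.000000 → y ← 0.400000 + 0.44·0.000000 = 0.400000
x=0.440000, y=0.400000: f=-0.197120 → y ← 0.400000 + 0.44·(-0.197120) = 0.313267
x=0.880000, y=0.313267: f=-0.308756 → y ← 0.313267 + 0.44·(-0.308756) = 0.177414
y(1.32) ≈ 0.1774

0.1774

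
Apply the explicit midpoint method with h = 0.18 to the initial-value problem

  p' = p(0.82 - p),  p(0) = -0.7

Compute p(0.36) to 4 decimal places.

Midpoint: k1 = f(t_n, p_n); k2 = f(t_n + h/2, p_n + (h/2)·k1); p_{n+1} = p_n + h·k2.
t=0.000000, p=-0.700000:
  k1 = f(0.000000, -0.700000) = -1.064000
  k2 = f(0.090000, -0.795760) = -1.285757
  p ← -0.700000 + 0.18·(-1.285757) = -0.931436
t=0.180000, p=-0.931436:
  k1 = f(0.180000, -0.931436) = -1.631351
  k2 = f(0.270000, -1.078258) = -2.046812
  p ← -0.931436 + 0.18·(-2.046812) = -1.299862
p(0.36) ≈ -1.2999

-1.2999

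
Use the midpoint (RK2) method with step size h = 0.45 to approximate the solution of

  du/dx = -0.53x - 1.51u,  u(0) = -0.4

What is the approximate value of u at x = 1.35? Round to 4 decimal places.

-0.3474

Midpoint: k1 = f(x_n, u_n); k2 = f(x_n + h/2, u_n + (h/2)·k1); u_{n+1} = u_n + h·k2.
x=0.000000, u=-0.400000:
  k1 = f(0.000000, -0.400000) = 0.604000
  k2 = f(0.225000, -0.264100) = 0.279541
  u ← -0.400000 + 0.45·0.279541 = -0.274207
x=0.450000, u=-0.274207:
  k1 = f(0.450000, -0.274207) = 0.175552
  k2 = f(0.675000, -0.234707) = -0.003342
  u ← -0.274207 + 0.45·(-0.003342) = -0.275710
x=0.900000, u=-0.275710:
  k1 = f(0.900000, -0.275710) = -0.060677
  k2 = f(1.125000, -0.289363) = -0.159312
  u ← -0.275710 + 0.45·(-0.159312) = -0.347401
u(1.35) ≈ -0.3474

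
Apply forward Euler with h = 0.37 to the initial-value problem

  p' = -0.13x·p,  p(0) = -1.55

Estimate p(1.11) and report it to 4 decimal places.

Euler: p_{n+1} = p_n + h·f(x_n, p_n).
x=0.000000, p=-1.550000: f=0.000000 → p ← -1.550000 + 0.37·0.000000 = -1.550000
x=0.370000, p=-1.550000: f=0.074555 → p ← -1.550000 + 0.37·0.074555 = -1.522415
x=0.740000, p=-1.522415: f=0.146456 → p ← -1.522415 + 0.37·0.146456 = -1.468226
p(1.11) ≈ -1.4682

-1.4682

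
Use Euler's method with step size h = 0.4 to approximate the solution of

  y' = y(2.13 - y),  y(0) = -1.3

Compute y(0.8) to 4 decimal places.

Euler: y_{n+1} = y_n + h·f(t_n, y_n).
t=0.000000, y=-1.300000: f=-4.459000 → y ← -1.300000 + 0.4·(-4.459000) = -3.083600
t=0.400000, y=-3.083600: f=-16.076657 → y ← -3.083600 + 0.4·(-16.076657) = -9.514263
y(0.8) ≈ -9.5143

-9.5143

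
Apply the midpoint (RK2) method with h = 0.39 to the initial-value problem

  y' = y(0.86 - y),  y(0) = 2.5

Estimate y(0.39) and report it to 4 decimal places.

Midpoint: k1 = f(x_n, y_n); k2 = f(x_n + h/2, y_n + (h/2)·k1); y_{n+1} = y_n + h·k2.
x=0.000000, y=2.500000:
  k1 = f(0.000000, 2.500000) = -4.100000
  k2 = f(0.195000, 1.700500) = -1.429270
  y ← 2.500000 + 0.39·(-1.429270) = 1.942585
y(0.39) ≈ 1.9426

1.9426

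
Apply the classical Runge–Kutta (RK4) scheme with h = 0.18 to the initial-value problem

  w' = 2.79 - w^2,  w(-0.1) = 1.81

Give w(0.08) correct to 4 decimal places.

1.7456

RK4: k1 = f(x_n, w_n); k2 = f(x_n + h/2, w_n + (h/2)·k1); k3 = f(x_n + h/2, w_n + (h/2)·k2); k4 = f(x_n + h, w_n + h·k3); w_{n+1} = w_n + (h/6)·(k1 + 2k2 + 2k3 + k4).
x=-0.100000, w=1.810000:
  k1 = f(-0.100000, 1.810000) = -0.486100
  k2 = f(-0.010000, 1.766251) = -0.329643
  k3 = f(-0.010000, 1.780332) = -0.379583
  k4 = f(0.080000, 1.741675) = -0.243432
  w ← 1.810000 + (0.18/6)·(k1 + 2k2 + 2k3 + k4) = 1.745561
w(0.08) ≈ 1.7456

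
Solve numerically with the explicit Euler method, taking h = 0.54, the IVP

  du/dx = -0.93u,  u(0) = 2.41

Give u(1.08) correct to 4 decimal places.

Euler: u_{n+1} = u_n + h·f(x_n, u_n).
x=0.000000, u=2.410000: f=-2.241300 → u ← 2.410000 + 0.54·(-2.241300) = 1.199698
x=0.540000, u=1.199698: f=-1.115719 → u ← 1.199698 + 0.54·(-1.115719) = 0.597210
u(1.08) ≈ 0.5972

0.5972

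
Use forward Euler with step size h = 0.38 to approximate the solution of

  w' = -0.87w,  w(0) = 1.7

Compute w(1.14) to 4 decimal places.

Euler: w_{n+1} = w_n + h·f(t_n, w_n).
t=0.000000, w=1.700000: f=-1.479000 → w ← 1.700000 + 0.38·(-1.479000) = 1.137980
t=0.380000, w=1.137980: f=-0.990043 → w ← 1.137980 + 0.38·(-0.990043) = 0.761764
t=0.760000, w=0.761764: f=-0.662735 → w ← 0.761764 + 0.38·(-0.662735) = 0.509925
w(1.14) ≈ 0.5099

0.5099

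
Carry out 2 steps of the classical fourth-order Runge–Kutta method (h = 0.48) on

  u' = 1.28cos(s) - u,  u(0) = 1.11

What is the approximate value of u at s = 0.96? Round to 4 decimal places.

RK4: k1 = f(s_n, u_n); k2 = f(s_n + h/2, u_n + (h/2)·k1); k3 = f(s_n + h/2, u_n + (h/2)·k2); k4 = f(s_n + h, u_n + h·k3); u_{n+1} = u_n + (h/6)·(k1 + 2k2 + 2k3 + k4).
s=0.000000, u=1.110000:
  k1 = f(0.000000, 1.110000) = 0.170000
  k2 = f(0.240000, 1.150800) = 0.092513
  k3 = f(0.240000, 1.132203) = 0.111110
  k4 = f(0.480000, 1.163333) = -0.027979
  u ← 1.110000 + (0.48/6)·(k1 + 2k2 + 2k3 + k4) = 1.153941
s=0.480000, u=1.153941:
  k1 = f(0.480000, 1.153941) = -0.018588
  k2 = f(0.720000, 1.149480) = -0.187169
  k3 = f(0.720000, 1.109021) = -0.146709
  k4 = f(0.960000, 1.083521) = -0.349415
  u ← 1.153941 + (0.48/6)·(k1 + 2k2 + 2k3 + k4) = 1.071080
u(0.96) ≈ 1.0711

1.0711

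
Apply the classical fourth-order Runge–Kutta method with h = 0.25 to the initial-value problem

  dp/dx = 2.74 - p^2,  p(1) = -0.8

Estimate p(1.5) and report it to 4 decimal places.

0.4823

RK4: k1 = f(x_n, p_n); k2 = f(x_n + h/2, p_n + (h/2)·k1); k3 = f(x_n + h/2, p_n + (h/2)·k2); k4 = f(x_n + h, p_n + h·k3); p_{n+1} = p_n + (h/6)·(k1 + 2k2 + 2k3 + k4).
x=1.000000, p=-0.800000:
  k1 = f(1.000000, -0.800000) = 2.100000
  k2 = f(1.125000, -0.537500) = 2.451094
  k3 = f(1.125000, -0.493613) = 2.496346
  k4 = f(1.250000, -0.175914) = 2.709054
  p ← -0.800000 + (0.25/6)·(k1 + 2k2 + 2k3 + k4) = -0.187336
x=1.250000, p=-0.187336:
  k1 = f(1.250000, -0.187336) = 2.704905
  k2 = f(1.375000, 0.150777) = 2.717266
  k3 = f(1.375000, 0.152322) = 2.716798
  k4 = f(1.500000, 0.491863) = 2.498070
  p ← -0.187336 + (0.25/6)·(k1 + 2k2 + 2k3 + k4) = 0.482293
p(1.5) ≈ 0.4823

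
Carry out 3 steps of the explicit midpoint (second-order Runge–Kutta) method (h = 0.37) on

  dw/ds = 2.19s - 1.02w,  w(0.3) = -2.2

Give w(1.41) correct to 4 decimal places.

Midpoint: k1 = f(s_n, w_n); k2 = f(s_n + h/2, w_n + (h/2)·k1); w_{n+1} = w_n + h·k2.
s=0.300000, w=-2.200000:
  k1 = f(0.300000, -2.200000) = 2.901000
  k2 = f(0.485000, -1.663315) = 2.758731
  w ← -2.200000 + 0.37·2.758731 = -1.179269
s=0.670000, w=-1.179269:
  k1 = f(0.670000, -1.179269) = 2.670155
  k2 = f(0.855000, -0.685291) = 2.571447
  w ← -1.179269 + 0.37·2.571447 = -0.227834
s=1.040000, w=-0.227834:
  k1 = f(1.040000, -0.227834) = 2.509991
  k2 = f(1.225000, 0.236514) = 2.441506
  w ← -0.227834 + 0.37·2.441506 = 0.675523
w(1.41) ≈ 0.6755

0.6755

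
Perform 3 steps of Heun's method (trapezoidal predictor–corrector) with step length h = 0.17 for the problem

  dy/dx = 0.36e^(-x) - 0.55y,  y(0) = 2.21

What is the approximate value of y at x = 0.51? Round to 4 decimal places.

Heun: k1 = f(x_n, y_n); k2 = f(x_n + h, y_n + h·k1); y_{n+1} = y_n + (h/2)·(k1 + k2).
x=0.000000, y=2.210000:
  k1 = f(0.000000, 2.210000) = -0.855500
  k2 = f(0.170000, 2.064565) = -0.831791
  y ← 2.210000 + (0.17/2)·(-0.855500 + (-0.831791)) = 2.066580
x=0.170000, y=2.066580:
  k1 = f(0.170000, 2.066580) = -0.832900
  k2 = f(0.340000, 1.924987) = -0.802506
  y ← 2.066580 + (0.17/2)·(-0.832900 + (-0.802506)) = 1.927571
x=0.340000, y=1.927571:
  k1 = f(0.340000, 1.927571) = -0.803927
  k2 = f(0.510000, 1.790903) = -0.768818
  y ← 1.927571 + (0.17/2)·(-0.803927 + (-0.768818)) = 1.793887
y(0.51) ≈ 1.7939

1.7939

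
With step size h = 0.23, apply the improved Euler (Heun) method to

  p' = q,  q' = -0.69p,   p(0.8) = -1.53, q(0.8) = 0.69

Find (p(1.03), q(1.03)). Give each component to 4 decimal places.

Heun on (p,q): k1 = f(t_n, state_n); k2 = f(t_n + h, state_n + h·k1); state_{n+1} = state_n + (h/2)·(k1 + k2).
0.800000: (-1.530000, 0.690000)
  k1 = (0.690000, 1.055700)
  predictor → (-1.371300, 0.932811)
  k2 = (0.932811, 0.946197)
  → (-1.343377, 0.920218)
(p(1.03), q(1.03)) ≈ (-1.3434, 0.9202)

-1.3434, 0.9202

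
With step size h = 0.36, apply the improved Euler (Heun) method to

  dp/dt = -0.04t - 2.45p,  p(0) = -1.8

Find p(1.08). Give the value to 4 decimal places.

Heun: k1 = f(t_n, p_n); k2 = f(t_n + h, p_n + h·k1); p_{n+1} = p_n + (h/2)·(k1 + k2).
t=0.000000, p=-1.800000:
  k1 = f(0.000000, -1.800000) = 4.410000
  k2 = f(0.360000, -0.212400) = 0.505980
  p ← -1.800000 + (0.36/2)·(4.410000 + 0.505980) = -0.915124
t=0.360000, p=-0.915124:
  k1 = f(0.360000, -0.915124) = 2.227653
  k2 = f(0.720000, -0.113169) = 0.248463
  p ← -0.915124 + (0.36/2)·(2.227653 + 0.248463) = -0.469423
t=0.720000, p=-0.469423:
  k1 = f(0.720000, -0.469423) = 1.121286
  k2 = f(1.080000, -0.065760) = 0.117912
  p ← -0.469423 + (0.36/2)·(1.121286 + 0.117912) = -0.246367
p(1.08) ≈ -0.2464

-0.2464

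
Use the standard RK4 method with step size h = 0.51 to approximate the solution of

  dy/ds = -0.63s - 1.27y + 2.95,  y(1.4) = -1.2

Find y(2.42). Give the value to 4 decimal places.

0.6288

RK4: k1 = f(s_n, y_n); k2 = f(s_n + h/2, y_n + (h/2)·k1); k3 = f(s_n + h/2, y_n + (h/2)·k2); k4 = f(s_n + h, y_n + h·k3); y_{n+1} = y_n + (h/6)·(k1 + 2k2 + 2k3 + k4).
s=1.400000, y=-1.200000:
  k1 = f(1.400000, -1.200000) = 3.592000
  k2 = f(1.655000, -0.284040) = 2.268081
  k3 = f(1.655000, -0.621639) = 2.696832
  k4 = f(1.910000, 0.175384) = 1.523962
  y ← -1.200000 + (0.51/6)·(k1 + 2k2 + 2k3 + k4) = 0.078892
s=1.910000, y=0.078892:
  k1 = f(1.910000, 0.078892) = 1.646507
  k2 = f(2.165000, 0.498751) = 0.952636
  k3 = f(2.165000, 0.321814) = 1.177346
  k4 = f(2.420000, 0.679338) = 0.562640
  y ← 0.078892 + (0.51/6)·(k1 + 2k2 + 2k3 + k4) = 0.628766
y(2.42) ≈ 0.6288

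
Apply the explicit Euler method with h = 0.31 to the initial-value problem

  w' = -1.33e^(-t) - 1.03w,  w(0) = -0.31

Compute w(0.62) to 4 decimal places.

Euler: w_{n+1} = w_n + h·f(t_n, w_n).
t=0.000000, w=-0.310000: f=-1.010700 → w ← -0.310000 + 0.31·(-1.010700) = -0.623317
t=0.310000, w=-0.623317: f=-0.333468 → w ← -0.623317 + 0.31·(-0.333468) = -0.726692
w(0.62) ≈ -0.7267

-0.7267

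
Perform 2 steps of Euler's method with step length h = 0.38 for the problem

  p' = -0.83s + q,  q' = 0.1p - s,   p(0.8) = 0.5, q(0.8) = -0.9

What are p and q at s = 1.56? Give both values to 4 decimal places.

-0.9168, -1.6370

Euler on (p,q): p_{n+1} = p_n + h·p', q_{n+1} = q_n + h·q'.
0.800000: (0.500000, -0.900000); f=(-1.564000, -0.750000) → (-0.094320, -1.185000)
1.180000: (-0.094320, -1.185000); f=(-2.164400, -1.189432) → (-0.916792, -1.636984)
(p(1.56), q(1.56)) ≈ (-0.9168, -1.6370)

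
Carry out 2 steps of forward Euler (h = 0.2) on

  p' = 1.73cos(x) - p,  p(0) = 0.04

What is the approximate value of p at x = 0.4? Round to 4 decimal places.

0.6415

Euler: p_{n+1} = p_n + h·f(x_n, p_n).
x=0.000000, p=0.040000: f=1.690000 → p ← 0.040000 + 0.2·1.690000 = 0.378000
x=0.200000, p=0.378000: f=1.317515 → p ← 0.378000 + 0.2·1.317515 = 0.641503
p(0.4) ≈ 0.6415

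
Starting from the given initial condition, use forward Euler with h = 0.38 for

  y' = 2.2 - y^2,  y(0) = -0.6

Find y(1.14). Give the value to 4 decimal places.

1.4378

Euler: y_{n+1} = y_n + h·f(x_n, y_n).
x=0.000000, y=-0.600000: f=1.840000 → y ← -0.600000 + 0.38·1.840000 = 0.099200
x=0.380000, y=0.099200: f=2.190159 → y ← 0.099200 + 0.38·2.190159 = 0.931461
x=0.760000, y=0.931461: f=1.332381 → y ← 0.931461 + 0.38·1.332381 = 1.437765
y(1.14) ≈ 1.4378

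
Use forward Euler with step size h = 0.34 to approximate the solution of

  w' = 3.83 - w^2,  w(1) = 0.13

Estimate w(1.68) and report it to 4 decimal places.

2.0368

Euler: w_{n+1} = w_n + h·f(t_n, w_n).
t=1.000000, w=0.130000: f=3.813100 → w ← 0.130000 + 0.34·3.813100 = 1.426454
t=1.340000, w=1.426454: f=1.795229 → w ← 1.426454 + 0.34·1.795229 = 2.036832
w(1.68) ≈ 2.0368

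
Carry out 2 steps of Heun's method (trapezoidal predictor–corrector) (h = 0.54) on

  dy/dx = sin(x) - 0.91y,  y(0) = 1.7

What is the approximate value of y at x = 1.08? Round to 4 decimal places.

Heun: k1 = f(x_n, y_n); k2 = f(x_n + h, y_n + h·k1); y_{n+1} = y_n + (h/2)·(k1 + k2).
x=0.000000, y=1.700000:
  k1 = f(0.000000, 1.700000) = -1.547000
  k2 = f(0.540000, 0.864620) = -0.272668
  y ← 1.700000 + (0.54/2)·(-1.547000 + (-0.272668)) = 1.208690
x=0.540000, y=1.208690:
  k1 = f(0.540000, 1.208690) = -0.585772
  k2 = f(1.080000, 0.892373) = 0.069898
  y ← 1.208690 + (0.54/2)·(-0.585772 + 0.069898) = 1.069404
y(1.08) ≈ 1.0694

1.0694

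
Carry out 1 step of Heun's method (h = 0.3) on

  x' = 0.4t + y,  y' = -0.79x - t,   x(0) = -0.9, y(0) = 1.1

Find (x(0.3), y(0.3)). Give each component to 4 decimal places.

-0.5200, 1.2292

Heun on (x,y): k1 = f(t_n, state_n); k2 = f(t_n + h, state_n + h·k1); state_{n+1} = state_n + (h/2)·(k1 + k2).
0.000000: (-0.900000, 1.100000)
  k1 = (1.100000, 0.711000)
  predictor → (-0.570000, 1.313300)
  k2 = (1.433300, 0.150300)
  → (-0.520005, 1.229195)
(x(0.3), y(0.3)) ≈ (-0.5200, 1.2292)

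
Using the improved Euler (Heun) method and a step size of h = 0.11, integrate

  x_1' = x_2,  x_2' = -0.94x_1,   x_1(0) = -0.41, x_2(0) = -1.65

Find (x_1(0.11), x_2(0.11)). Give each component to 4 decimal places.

-0.5892, -1.5982

Heun on (x_1,x_2): k1 = f(t_n, state_n); k2 = f(t_n + h, state_n + h·k1); state_{n+1} = state_n + (h/2)·(k1 + k2).
0.000000: (-0.410000, -1.650000)
  k1 = (-1.650000, 0.385400)
  predictor → (-0.591500, -1.607606)
  k2 = (-1.607606, 0.556010)
  → (-0.589168, -1.598222)
(x_1(0.11), x_2(0.11)) ≈ (-0.5892, -1.5982)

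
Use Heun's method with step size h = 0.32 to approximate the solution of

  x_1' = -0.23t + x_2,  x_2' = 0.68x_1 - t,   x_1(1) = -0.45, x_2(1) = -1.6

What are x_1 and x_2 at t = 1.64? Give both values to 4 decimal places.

Heun on (x_1,x_2): k1 = f(t_n, state_n); k2 = f(t_n + h, state_n + h·k1); state_{n+1} = state_n + (h/2)·(k1 + k2).
1.000000: (-0.450000, -1.600000)
  k1 = (-1.830000, -1.306000)
  predictor → (-1.035600, -2.017920)
  k2 = (-2.321520, -2.024208)
  → (-1.114243, -2.132833)
1.320000: (-1.114243, -2.132833)
  k1 = (-2.436433, -2.077685)
  predictor → (-1.893902, -2.797693)
  k2 = (-3.174893, -2.927853)
  → (-2.012055, -2.933719)
(x_1(1.64), x_2(1.64)) ≈ (-2.0121, -2.9337)

-2.0121, -2.9337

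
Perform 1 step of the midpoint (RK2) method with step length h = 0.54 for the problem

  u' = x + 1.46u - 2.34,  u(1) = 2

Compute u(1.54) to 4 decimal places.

3.3353

Midpoint: k1 = f(x_n, u_n); k2 = f(x_n + h/2, u_n + (h/2)·k1); u_{n+1} = u_n + h·k2.
x=1.000000, u=2.000000:
  k1 = f(1.000000, 2.000000) = 1.580000
  k2 = f(1.270000, 2.426600) = 2.472836
  u ← 2.000000 + 0.54·2.472836 = 3.335331
u(1.54) ≈ 3.3353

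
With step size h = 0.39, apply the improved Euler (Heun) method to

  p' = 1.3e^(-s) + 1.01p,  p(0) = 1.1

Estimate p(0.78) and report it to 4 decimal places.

3.5097

Heun: k1 = f(s_n, p_n); k2 = f(s_n + h, p_n + h·k1); p_{n+1} = p_n + (h/2)·(k1 + k2).
s=0.000000, p=1.100000:
  k1 = f(0.000000, 1.100000) = 2.411000
  k2 = f(0.390000, 2.040290) = 2.940867
  p ← 1.100000 + (0.39/2)·(2.411000 + 2.940867) = 2.143614
s=0.390000, p=2.143614:
  k1 = f(0.390000, 2.143614) = 3.045224
  k2 = f(0.780000, 3.331251) = 3.960492
  p ← 2.143614 + (0.39/2)·(3.045224 + 3.960492) = 3.509729
p(0.78) ≈ 3.5097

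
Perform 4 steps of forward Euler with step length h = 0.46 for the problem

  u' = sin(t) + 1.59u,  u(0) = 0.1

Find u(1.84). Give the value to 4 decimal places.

2.5961

Euler: u_{n+1} = u_n + h·f(t_n, u_n).
t=0.000000, u=0.100000: f=0.159000 → u ← 0.100000 + 0.46·0.159000 = 0.173140
t=0.460000, u=0.173140: f=0.719241 → u ← 0.173140 + 0.46·0.719241 = 0.503991
t=0.920000, u=0.503991: f=1.596947 → u ← 0.503991 + 0.46·1.596947 = 1.238586
t=1.380000, u=1.238586: f=2.951206 → u ← 1.238586 + 0.46·2.951206 = 2.596141
u(1.84) ≈ 2.5961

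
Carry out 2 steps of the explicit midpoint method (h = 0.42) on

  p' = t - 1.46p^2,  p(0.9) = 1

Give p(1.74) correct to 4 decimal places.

Midpoint: k1 = f(t_n, p_n); k2 = f(t_n + h/2, p_n + (h/2)·k1); p_{n+1} = p_n + h·k2.
t=0.900000, p=1.000000:
  k1 = f(0.900000, 1.000000) = -0.560000
  k2 = f(1.110000, 0.882400) = -0.026799
  p ← 1.000000 + 0.42·(-0.026799) = 0.988744
t=1.320000, p=0.988744:
  k1 = f(1.320000, 0.988744) = -0.107318
  k2 = f(1.530000, 0.966207) = 0.167007
  p ← 0.988744 + 0.42·0.167007 = 1.058887
p(1.74) ≈ 1.0589

1.0589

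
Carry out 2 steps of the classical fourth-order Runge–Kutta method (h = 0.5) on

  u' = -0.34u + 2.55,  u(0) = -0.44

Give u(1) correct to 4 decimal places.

RK4: k1 = f(x_n, u_n); k2 = f(x_n + h/2, u_n + (h/2)·k1); k3 = f(x_n + h/2, u_n + (h/2)·k2); k4 = f(x_n + h, u_n + h·k3); u_{n+1} = u_n + (h/6)·(k1 + 2k2 + 2k3 + k4).
x=0.000000, u=-0.440000:
  k1 = f(0.000000, -0.440000) = 2.699600
  k2 = f(0.250000, 0.234900) = 2.470134
  k3 = f(0.250000, 0.177533) = 2.489639
  k4 = f(0.500000, 0.804819) = 2.276361
  u ← -0.440000 + (0.5/6)·(k1 + 2k2 + 2k3 + k4) = 0.801292
x=0.500000, u=0.801292:
  k1 = f(0.500000, 0.801292) = 2.277561
  k2 = f(0.750000, 1.370682) = 2.083968
  k3 = f(0.750000, 1.322284) = 2.100423
  k4 = f(1.000000, 1.851504) = 1.920489
  u ← 0.801292 + (0.5/6)·(k1 + 2k2 + 2k3 + k4) = 1.848528
u(1) ≈ 1.8485

1.8485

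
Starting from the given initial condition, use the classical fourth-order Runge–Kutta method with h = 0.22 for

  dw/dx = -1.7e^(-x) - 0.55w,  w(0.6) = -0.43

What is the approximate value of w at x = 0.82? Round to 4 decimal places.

RK4: k1 = f(x_n, w_n); k2 = f(x_n + h/2, w_n + (h/2)·k1); k3 = f(x_n + h/2, w_n + (h/2)·k2); k4 = f(x_n + h, w_n + h·k3); w_{n+1} = w_n + (h/6)·(k1 + 2k2 + 2k3 + k4).
x=0.600000, w=-0.430000:
  k1 = f(0.600000, -0.430000) = -0.696480
  k2 = f(0.710000, -0.506613) = -0.557158
  k3 = f(0.710000, -0.491287) = -0.565587
  k4 = f(0.820000, -0.554429) = -0.443798
  w ← -0.430000 + (0.22/6)·(k1 + 2k2 + 2k3 + k4) = -0.554145
w(0.82) ≈ -0.5541

-0.5541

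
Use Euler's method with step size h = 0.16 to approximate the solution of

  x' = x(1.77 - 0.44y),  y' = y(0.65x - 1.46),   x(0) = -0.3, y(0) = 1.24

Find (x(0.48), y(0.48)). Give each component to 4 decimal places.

-0.5407, 0.4792

Euler on (x,y): x_{n+1} = x_n + h·x', y_{n+1} = y_n + h·y'.
0.000000: (-0.300000, 1.240000); f=(-0.367320, -2.052200) → (-0.358771, 0.911648)
0.160000: (-0.358771, 0.911648); f=(-0.491113, -1.543604) → (-0.437349, 0.664671)
0.320000: (-0.437349, 0.664671); f=(-0.646203, -1.159371) → (-0.540742, 0.479172)
(x(0.48), y(0.48)) ≈ (-0.5407, 0.4792)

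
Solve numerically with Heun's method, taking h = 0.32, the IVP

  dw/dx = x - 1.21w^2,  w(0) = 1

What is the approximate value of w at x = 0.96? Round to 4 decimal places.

0.7847

Heun: k1 = f(x_n, w_n); k2 = f(x_n + h, w_n + h·k1); w_{n+1} = w_n + (h/2)·(k1 + k2).
x=0.000000, w=1.000000:
  k1 = f(0.000000, 1.000000) = -1.210000
  k2 = f(0.320000, 0.612800) = -0.134384
  w ← 1.000000 + (0.32/2)·(-1.210000 + (-0.134384)) = 0.784899
x=0.320000, w=0.784899:
  k1 = f(0.320000, 0.784899) = -0.425440
  k2 = f(0.640000, 0.648758) = 0.130727
  w ← 0.784899 + (0.32/2)·(-0.425440 + 0.130727) = 0.737745
x=0.640000, w=0.737745:
  k1 = f(0.640000, 0.737745) = -0.018563
  k2 = f(0.960000, 0.731804) = 0.311999
  w ← 0.737745 + (0.32/2)·(-0.018563 + 0.311999) = 0.784694
w(0.96) ≈ 0.7847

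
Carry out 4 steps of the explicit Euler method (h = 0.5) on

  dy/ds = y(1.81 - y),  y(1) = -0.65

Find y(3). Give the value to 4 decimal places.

Euler: y_{n+1} = y_n + h·f(s_n, y_n).
s=1.000000, y=-0.650000: f=-1.599000 → y ← -0.650000 + 0.5·(-1.599000) = -1.449500
s=1.500000, y=-1.449500: f=-4.724645 → y ← -1.449500 + 0.5·(-4.724645) = -3.811823
s=2.000000, y=-3.811823: f=-21.429391 → y ← -3.811823 + 0.5·(-21.429391) = -14.526518
s=2.500000, y=-14.526518: f=-237.312722 → y ← -14.526518 + 0.5·(-237.312722) = -133.182879
y(3) ≈ -133.1829

-133.1829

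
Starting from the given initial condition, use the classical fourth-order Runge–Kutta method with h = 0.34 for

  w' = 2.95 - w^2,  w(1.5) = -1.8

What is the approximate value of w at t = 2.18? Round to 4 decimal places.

-2.7863

RK4: k1 = f(t_n, w_n); k2 = f(t_n + h/2, w_n + (h/2)·k1); k3 = f(t_n + h/2, w_n + (h/2)·k2); k4 = f(t_n + h, w_n + h·k3); w_{n+1} = w_n + (h/6)·(k1 + 2k2 + 2k3 + k4).
t=1.500000, w=-1.800000:
  k1 = f(1.500000, -1.800000) = -0.290000
  k2 = f(1.670000, -1.849300) = -0.469910
  k3 = f(1.670000, -1.879885) = -0.583967
  k4 = f(1.840000, -1.998549) = -1.044197
  w ← -1.800000 + (0.34/6)·(k1 + 2k2 + 2k3 + k4) = -1.995044
t=1.840000, w=-1.995044:
  k1 = f(1.840000, -1.995044) = -1.030200
  k2 = f(2.010000, -2.170178) = -1.759672
  k3 = f(2.010000, -2.294188) = -2.313300
  k4 = f(2.180000, -2.781566) = -4.787108
  w ← -1.995044 + (0.34/6)·(k1 + 2k2 + 2k3 + k4) = -2.786295
w(2.18) ≈ -2.7863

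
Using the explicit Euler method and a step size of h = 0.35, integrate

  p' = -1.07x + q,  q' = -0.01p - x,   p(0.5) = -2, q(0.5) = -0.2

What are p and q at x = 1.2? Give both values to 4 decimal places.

-2.7044, -0.6576

Euler on (p,q): p_{n+1} = p_n + h·p', q_{n+1} = q_n + h·q'.
0.500000: (-2.000000, -0.200000); f=(-0.735000, -0.480000) → (-2.257250, -0.368000)
0.850000: (-2.257250, -0.368000); f=(-1.277500, -0.827427) → (-2.704375, -0.657600)
(p(1.2), q(1.2)) ≈ (-2.7044, -0.6576)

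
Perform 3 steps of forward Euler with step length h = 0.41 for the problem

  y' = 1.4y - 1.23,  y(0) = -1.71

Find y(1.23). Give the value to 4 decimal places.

-9.2157

Euler: y_{n+1} = y_n + h·f(s_n, y_n).
s=0.000000, y=-1.710000: f=-3.624000 → y ← -1.710000 + 0.41·(-3.624000) = -3.195840
s=0.410000, y=-3.195840: f=-5.704176 → y ← -3.195840 + 0.41·(-5.704176) = -5.534552
s=0.820000, y=-5.534552: f=-8.978373 → y ← -5.534552 + 0.41·(-8.978373) = -9.215685
y(1.23) ≈ -9.2157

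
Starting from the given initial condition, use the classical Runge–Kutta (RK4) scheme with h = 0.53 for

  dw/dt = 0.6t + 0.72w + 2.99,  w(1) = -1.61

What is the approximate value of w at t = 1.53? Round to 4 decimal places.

0.0544

RK4: k1 = f(t_n, w_n); k2 = f(t_n + h/2, w_n + (h/2)·k1); k3 = f(t_n + h/2, w_n + (h/2)·k2); k4 = f(t_n + h, w_n + h·k3); w_{n+1} = w_n + (h/6)·(k1 + 2k2 + 2k3 + k4).
t=1.000000, w=-1.610000:
  k1 = f(1.000000, -1.610000) = 2.430800
  k2 = f(1.265000, -0.965838) = 3.053597
  k3 = f(1.265000, -0.800797) = 3.172426
  k4 = f(1.530000, 0.071386) = 3.959398
  w ← -1.610000 + (0.53/6)·(k1 + 2k2 + 2k3 + k4) = 0.054398
w(1.53) ≈ 0.0544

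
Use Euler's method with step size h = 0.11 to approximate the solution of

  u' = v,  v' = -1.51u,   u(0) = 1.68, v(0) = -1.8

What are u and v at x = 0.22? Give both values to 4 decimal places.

1.2533, -2.3252

Euler on (u,v): u_{n+1} = u_n + h·u', v_{n+1} = v_n + h·v'.
0.000000: (1.680000, -1.800000); f=(-1.800000, -2.536800) → (1.482000, -2.079048)
0.110000: (1.482000, -2.079048); f=(-2.079048, -2.237820) → (1.253305, -2.325208)
(u(0.22), v(0.22)) ≈ (1.2533, -2.3252)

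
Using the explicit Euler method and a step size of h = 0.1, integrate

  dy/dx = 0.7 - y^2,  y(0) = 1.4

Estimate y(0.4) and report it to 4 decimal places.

1.0584

Euler: y_{n+1} = y_n + h·f(x_n, y_n).
x=0.000000, y=1.400000: f=-1.260000 → y ← 1.400000 + 0.1·(-1.260000) = 1.274000
x=0.100000, y=1.274000: f=-0.923076 → y ← 1.274000 + 0.1·(-0.923076) = 1.181692
x=0.200000, y=1.181692: f=-0.696397 → y ← 1.181692 + 0.1·(-0.696397) = 1.112053
x=0.300000, y=1.112053: f=-0.536661 → y ← 1.112053 + 0.1·(-0.536661) = 1.058387
y(0.4) ≈ 1.0584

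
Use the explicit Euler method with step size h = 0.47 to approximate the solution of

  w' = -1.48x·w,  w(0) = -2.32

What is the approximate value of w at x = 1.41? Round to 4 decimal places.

Euler: w_{n+1} = w_n + h·f(x_n, w_n).
x=0.000000, w=-2.320000: f=0.000000 → w ← -2.320000 + 0.47·0.000000 = -2.320000
x=0.470000, w=-2.320000: f=1.613792 → w ← -2.320000 + 0.47·1.613792 = -1.561518
x=0.940000, w=-1.561518: f=2.172384 → w ← -1.561518 + 0.47·2.172384 = -0.540498
w(1.41) ≈ -0.5405

-0.5405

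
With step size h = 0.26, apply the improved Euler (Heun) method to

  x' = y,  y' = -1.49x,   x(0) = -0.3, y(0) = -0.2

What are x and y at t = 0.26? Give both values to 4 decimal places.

-0.3369, -0.0737

Heun on (x,y): k1 = f(t_n, state_n); k2 = f(t_n + h, state_n + h·k1); state_{n+1} = state_n + (h/2)·(k1 + k2).
0.000000: (-0.300000, -0.200000)
  k1 = (-0.200000, 0.447000)
  predictor → (-0.352000, -0.083780)
  k2 = (-0.083780, 0.524480)
  → (-0.336891, -0.073708)
(x(0.26), y(0.26)) ≈ (-0.3369, -0.0737)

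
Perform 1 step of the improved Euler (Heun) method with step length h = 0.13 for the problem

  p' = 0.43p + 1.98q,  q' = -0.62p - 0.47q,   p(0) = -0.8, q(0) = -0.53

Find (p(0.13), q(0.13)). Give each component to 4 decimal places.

Heun on (p,q): k1 = f(t_n, state_n); k2 = f(t_n + h, state_n + h·k1); state_{n+1} = state_n + (h/2)·(k1 + k2).
0.000000: (-0.800000, -0.530000)
  k1 = (-1.393400, 0.745100)
  predictor → (-0.981142, -0.433137)
  k2 = (-1.279502, 0.811882)
  → (-0.973739, -0.428796)
(p(0.13), q(0.13)) ≈ (-0.9737, -0.4288)

-0.9737, -0.4288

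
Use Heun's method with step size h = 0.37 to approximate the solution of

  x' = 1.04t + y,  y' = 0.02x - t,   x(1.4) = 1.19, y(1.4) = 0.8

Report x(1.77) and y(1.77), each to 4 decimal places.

Heun on (x,y): k1 = f(t_n, state_n); k2 = f(t_n + h, state_n + h·k1); state_{n+1} = state_n + (h/2)·(k1 + k2).
1.400000: (1.190000, 0.800000)
  k1 = (2.256000, -1.376200)
  predictor → (2.024720, 0.290806)
  k2 = (2.131606, -1.729506)
  → (2.001707, 0.225444)
(x(1.77), y(1.77)) ≈ (2.0017, 0.2254)

2.0017, 0.2254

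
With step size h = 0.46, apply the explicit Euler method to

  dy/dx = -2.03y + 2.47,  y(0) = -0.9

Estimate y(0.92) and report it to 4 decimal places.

Euler: y_{n+1} = y_n + h·f(x_n, y_n).
x=0.000000, y=-0.900000: f=4.297000 → y ← -0.900000 + 0.46·4.297000 = 1.076620
x=0.460000, y=1.076620: f=0.284461 → y ← 1.076620 + 0.46·0.284461 = 1.207472
y(0.92) ≈ 1.2075

1.2075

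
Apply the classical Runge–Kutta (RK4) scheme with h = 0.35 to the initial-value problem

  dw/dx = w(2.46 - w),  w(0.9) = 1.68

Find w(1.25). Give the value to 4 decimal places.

RK4: k1 = f(x_n, w_n); k2 = f(x_n + h/2, w_n + (h/2)·k1); k3 = f(x_n + h/2, w_n + (h/2)·k2); k4 = f(x_n + h, w_n + h·k3); w_{n+1} = w_n + (h/6)·(k1 + 2k2 + 2k3 + k4).
x=0.900000, w=1.680000:
  k1 = f(0.900000, 1.680000) = 1.310400
  k2 = f(1.075000, 1.909320) = 1.051424
  k3 = f(1.075000, 1.863999) = 1.110945
  k4 = f(1.250000, 2.068831) = 0.809263
  w ← 1.680000 + (0.35/6)·(k1 + 2k2 + 2k3 + k4) = 2.055923
w(1.25) ≈ 2.0559

2.0559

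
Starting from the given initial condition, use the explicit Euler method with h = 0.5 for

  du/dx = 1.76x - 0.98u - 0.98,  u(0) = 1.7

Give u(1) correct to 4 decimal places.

0.1423

Euler: u_{n+1} = u_n + h·f(x_n, u_n).
x=0.000000, u=1.700000: f=-2.646000 → u ← 1.700000 + 0.5·(-2.646000) = 0.377000
x=0.500000, u=0.377000: f=-0.469460 → u ← 0.377000 + 0.5·(-0.469460) = 0.142270
u(1) ≈ 0.1423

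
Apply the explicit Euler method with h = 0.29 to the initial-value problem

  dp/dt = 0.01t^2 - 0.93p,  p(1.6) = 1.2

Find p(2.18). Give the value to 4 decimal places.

0.6558

Euler: p_{n+1} = p_n + h·f(t_n, p_n).
t=1.600000, p=1.200000: f=-1.090400 → p ← 1.200000 + 0.29·(-1.090400) = 0.883784
t=1.890000, p=0.883784: f=-0.786198 → p ← 0.883784 + 0.29·(-0.786198) = 0.655787
p(2.18) ≈ 0.6558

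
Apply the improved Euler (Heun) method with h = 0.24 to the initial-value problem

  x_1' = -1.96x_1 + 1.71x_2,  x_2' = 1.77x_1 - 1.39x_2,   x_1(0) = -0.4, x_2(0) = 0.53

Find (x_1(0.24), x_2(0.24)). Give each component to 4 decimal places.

Heun on (x_1,x_2): k1 = f(x_n, state_n); k2 = f(x_n + h, state_n + h·k1); state_{n+1} = state_n + (h/2)·(k1 + k2).
0.000000: (-0.400000, 0.530000)
  k1 = (1.690300, -1.444700)
  predictor → (0.005672, 0.183272)
  k2 = (0.302278, -0.244709)
  → (-0.160891, 0.327271)
(x_1(0.24), x_2(0.24)) ≈ (-0.1609, 0.3273)

-0.1609, 0.3273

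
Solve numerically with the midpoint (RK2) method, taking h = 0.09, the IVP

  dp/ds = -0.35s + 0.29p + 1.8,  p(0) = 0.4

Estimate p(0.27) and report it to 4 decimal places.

Midpoint: k1 = f(s_n, p_n); k2 = f(s_n + h/2, p_n + (h/2)·k1); p_{n+1} = p_n + h·k2.
s=0.000000, p=0.400000:
  k1 = f(0.000000, 0.400000) = 1.916000
  k2 = f(0.045000, 0.486220) = 1.925254
  p ← 0.400000 + 0.09·1.925254 = 0.573273
s=0.090000, p=0.573273:
  k1 = f(0.090000, 0.573273) = 1.934749
  k2 = f(0.135000, 0.660337) = 1.944248
  p ← 0.573273 + 0.09·1.944248 = 0.748255
s=0.180000, p=0.748255:
  k1 = f(0.180000, 0.748255) = 1.953994
  k2 = f(0.225000, 0.836185) = 1.963744
  p ← 0.748255 + 0.09·1.963744 = 0.924992
p(0.27) ≈ 0.9250

0.9250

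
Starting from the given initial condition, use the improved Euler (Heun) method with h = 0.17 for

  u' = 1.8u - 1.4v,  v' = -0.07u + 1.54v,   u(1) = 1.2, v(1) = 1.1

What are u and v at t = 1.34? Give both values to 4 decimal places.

1.3150, 1.8083

Heun on (u,v): k1 = f(t_n, state_n); k2 = f(t_n + h, state_n + h·k1); state_{n+1} = state_n + (h/2)·(k1 + k2).
1.000000: (1.200000, 1.100000)
  k1 = (0.620000, 1.610000)
  predictor → (1.305400, 1.373700)
  k2 = (0.426540, 2.024120)
  → (1.288956, 1.408900)
1.170000: (1.288956, 1.408900)
  k1 = (0.347660, 2.079479)
  predictor → (1.348058, 1.762412)
  k2 = (-0.040872, 2.619750)
  → (1.315033, 1.808335)
(u(1.34), v(1.34)) ≈ (1.3150, 1.8083)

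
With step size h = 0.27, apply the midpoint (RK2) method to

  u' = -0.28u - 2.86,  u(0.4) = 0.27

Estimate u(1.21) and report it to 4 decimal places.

-1.8556

Midpoint: k1 = f(x_n, u_n); k2 = f(x_n + h/2, u_n + (h/2)·k1); u_{n+1} = u_n + h·k2.
x=0.400000, u=0.270000:
  k1 = f(0.400000, 0.270000) = -2.935600
  k2 = f(0.535000, -0.126306) = -2.824634
  u ← 0.270000 + 0.27·(-2.824634) = -0.492651
x=0.670000, u=-0.492651:
  k1 = f(0.670000, -0.492651) = -2.722058
  k2 = f(0.805000, -0.860129) = -2.619164
  u ← -0.492651 + 0.27·(-2.619164) = -1.199826
x=0.940000, u=-1.199826:
  k1 = f(0.940000, -1.199826) = -2.524049
  k2 = f(1.075000, -1.540572) = -2.428640
  u ← -1.199826 + 0.27·(-2.428640) = -1.855558
u(1.21) ≈ -1.8556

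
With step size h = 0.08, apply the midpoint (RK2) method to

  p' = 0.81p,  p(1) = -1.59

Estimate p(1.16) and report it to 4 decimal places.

Midpoint: k1 = f(x_n, p_n); k2 = f(x_n + h/2, p_n + (h/2)·k1); p_{n+1} = p_n + h·k2.
x=1.000000, p=-1.590000:
  k1 = f(1.000000, -1.590000) = -1.287900
  k2 = f(1.040000, -1.641516) = -1.329628
  p ← -1.590000 + 0.08·(-1.329628) = -1.696370
x=1.080000, p=-1.696370:
  k1 = f(1.080000, -1.696370) = -1.374060
  k2 = f(1.120000, -1.751333) = -1.418579
  p ← -1.696370 + 0.08·(-1.418579) = -1.809857
p(1.16) ≈ -1.8099

-1.8099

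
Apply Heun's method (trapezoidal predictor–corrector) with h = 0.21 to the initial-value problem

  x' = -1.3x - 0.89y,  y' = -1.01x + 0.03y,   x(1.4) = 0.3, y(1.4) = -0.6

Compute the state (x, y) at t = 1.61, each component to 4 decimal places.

0.3324, -0.6708

Heun on (x,y): k1 = f(t_n, state_n); k2 = f(t_n + h, state_n + h·k1); state_{n+1} = state_n + (h/2)·(k1 + k2).
1.400000: (0.300000, -0.600000)
  k1 = (0.144000, -0.321000)
  predictor → (0.330240, -0.667410)
  k2 = (0.164683, -0.353565)
  → (0.332412, -0.670829)
(x(1.61), y(1.61)) ≈ (0.3324, -0.6708)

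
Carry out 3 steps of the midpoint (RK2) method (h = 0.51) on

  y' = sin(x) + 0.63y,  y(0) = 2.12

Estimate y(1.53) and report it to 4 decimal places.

6.8261

Midpoint: k1 = f(x_n, y_n); k2 = f(x_n + h/2, y_n + (h/2)·k1); y_{n+1} = y_n + h·k2.
x=0.000000, y=2.120000:
  k1 = f(0.000000, 2.120000) = 1.335600
  k2 = f(0.255000, 2.460578) = 1.802410
  y ← 2.120000 + 0.51·1.802410 = 3.039229
x=0.510000, y=3.039229:
  k1 = f(0.510000, 3.039229) = 2.402891
  k2 = f(0.765000, 3.651966) = 2.993276
  y ← 3.039229 + 0.51·2.993276 = 4.565799
x=1.020000, y=4.565799:
  k1 = f(1.020000, 4.565799) = 3.728562
  k2 = f(1.275000, 5.516583) = 4.432017
  y ← 4.565799 + 0.51·4.432017 = 6.826128
y(1.53) ≈ 6.8261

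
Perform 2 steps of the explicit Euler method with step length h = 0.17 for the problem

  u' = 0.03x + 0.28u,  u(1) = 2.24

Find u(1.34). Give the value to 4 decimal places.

Euler: u_{n+1} = u_n + h·f(x_n, u_n).
x=1.000000, u=2.240000: f=0.657200 → u ← 2.240000 + 0.17·0.657200 = 2.351724
x=1.170000, u=2.351724: f=0.693583 → u ← 2.351724 + 0.17·0.693583 = 2.469633
u(1.34) ≈ 2.4696

2.4696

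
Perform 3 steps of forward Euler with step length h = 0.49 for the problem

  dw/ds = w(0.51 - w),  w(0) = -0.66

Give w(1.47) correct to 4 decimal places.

Euler: w_{n+1} = w_n + h·f(s_n, w_n).
s=0.000000, w=-0.660000: f=-0.772200 → w ← -0.660000 + 0.49·(-0.772200) = -1.038378
s=0.490000, w=-1.038378: f=-1.607802 → w ← -1.038378 + 0.49·(-1.607802) = -1.826201
s=0.980000, w=-1.826201: f=-4.266372 → w ← -1.826201 + 0.49·(-4.266372) = -3.916723
w(1.47) ≈ -3.9167

-3.9167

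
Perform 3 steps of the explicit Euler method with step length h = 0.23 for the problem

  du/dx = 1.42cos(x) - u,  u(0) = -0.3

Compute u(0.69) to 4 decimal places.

0.5942

Euler: u_{n+1} = u_n + h·f(x_n, u_n).
x=0.000000, u=-0.300000: f=1.720000 → u ← -0.300000 + 0.23·1.720000 = 0.095600
x=0.230000, u=0.095600: f=1.287006 → u ← 0.095600 + 0.23·1.287006 = 0.391611
x=0.460000, u=0.391611: f=0.880783 → u ← 0.391611 + 0.23·0.880783 = 0.594192
u(0.69) ≈ 0.5942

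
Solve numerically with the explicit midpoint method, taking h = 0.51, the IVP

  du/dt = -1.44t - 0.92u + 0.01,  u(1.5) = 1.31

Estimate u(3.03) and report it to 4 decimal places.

-2.5183

Midpoint: k1 = f(t_n, u_n); k2 = f(t_n + h/2, u_n + (h/2)·k1); u_{n+1} = u_n + h·k2.
t=1.500000, u=1.310000:
  k1 = f(1.500000, 1.310000) = -3.355200
  k2 = f(1.755000, 0.454424) = -2.935270
  u ← 1.310000 + 0.51·(-2.935270) = -0.186988
t=2.010000, u=-0.186988:
  k1 = f(2.010000, -0.186988) = -2.712371
  k2 = f(2.265000, -0.878642) = -2.443249
  u ← -0.186988 + 0.51·(-2.443249) = -1.433045
t=2.520000, u=-1.433045:
  k1 = f(2.520000, -1.433045) = -2.300399
  k2 = f(2.775000, -2.019646) = -2.127925
  u ← -1.433045 + 0.51·(-2.127925) = -2.518287
u(3.03) ≈ -2.5183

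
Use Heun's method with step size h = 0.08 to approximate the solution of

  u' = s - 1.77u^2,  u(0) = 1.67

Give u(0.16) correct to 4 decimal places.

Heun: k1 = f(s_n, u_n); k2 = f(s_n + h, u_n + h·k1); u_{n+1} = u_n + (h/2)·(k1 + k2).
s=0.000000, u=1.670000:
  k1 = f(0.000000, 1.670000) = -4.936353
  k2 = f(0.080000, 1.275092) = -2.797770
  u ← 1.670000 + (0.08/2)·(-4.936353 + (-2.797770)) = 1.360635
s=0.080000, u=1.360635:
  k1 = f(0.080000, 1.360635) = -3.196850
  k2 = f(0.160000, 1.104887) = -2.000772
  u ← 1.360635 + (0.08/2)·(-3.196850 + (-2.000772)) = 1.152730
u(0.16) ≈ 1.1527

1.1527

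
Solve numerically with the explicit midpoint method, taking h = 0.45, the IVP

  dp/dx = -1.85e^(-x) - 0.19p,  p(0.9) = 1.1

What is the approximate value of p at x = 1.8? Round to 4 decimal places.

Midpoint: k1 = f(x_n, p_n); k2 = f(x_n + h/2, p_n + (h/2)·k1); p_{n+1} = p_n + h·k2.
x=0.900000, p=1.100000:
  k1 = f(0.900000, 1.100000) = -0.961154
  k2 = f(1.125000, 0.883740) = -0.768518
  p ← 1.100000 + 0.45·(-0.768518) = 0.754167
x=1.350000, p=0.754167:
  k1 = f(1.350000, 0.754167) = -0.622886
  k2 = f(1.575000, 0.614018) = -0.499627
  p ← 0.754167 + 0.45·(-0.499627) = 0.529335
p(1.8) ≈ 0.5293

0.5293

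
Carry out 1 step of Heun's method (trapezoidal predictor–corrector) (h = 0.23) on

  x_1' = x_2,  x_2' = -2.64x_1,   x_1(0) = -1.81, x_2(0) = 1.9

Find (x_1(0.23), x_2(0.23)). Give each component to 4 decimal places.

-1.2466, 2.8664

Heun on (x_1,x_2): k1 = f(t_n, state_n); k2 = f(t_n + h, state_n + h·k1); state_{n+1} = state_n + (h/2)·(k1 + k2).
0.000000: (-1.810000, 1.900000)
  k1 = (1.900000, 4.778400)
  predictor → (-1.373000, 2.999032)
  k2 = (2.999032, 3.624720)
  → (-1.246611, 2.866359)
(x_1(0.23), x_2(0.23)) ≈ (-1.2466, 2.8664)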